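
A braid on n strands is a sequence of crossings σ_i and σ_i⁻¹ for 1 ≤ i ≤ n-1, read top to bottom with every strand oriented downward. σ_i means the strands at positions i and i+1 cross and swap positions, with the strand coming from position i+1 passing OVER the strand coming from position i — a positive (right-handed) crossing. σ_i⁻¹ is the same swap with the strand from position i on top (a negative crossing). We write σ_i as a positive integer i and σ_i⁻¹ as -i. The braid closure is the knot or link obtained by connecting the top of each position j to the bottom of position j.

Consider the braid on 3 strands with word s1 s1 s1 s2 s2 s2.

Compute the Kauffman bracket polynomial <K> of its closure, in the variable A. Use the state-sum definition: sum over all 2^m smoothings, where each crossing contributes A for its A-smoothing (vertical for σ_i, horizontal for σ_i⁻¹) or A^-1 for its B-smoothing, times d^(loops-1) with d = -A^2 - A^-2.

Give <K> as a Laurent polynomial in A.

Braid: s1 s1 s1 s2 s2 s2 on 3 strands, 6 crossings.
Writhe w = (#positive) - (#negative) = 6 - 0 = 6.
State-sum expansion of <K>. There are 2^6 = 64 states.
Each crossing splits two ways (0=vertical, 1=horizontal). The state's weight is A^(#A-smoothings - #B-smoothings) * d^(loops - 1).
Tabulate the states by total A-exponent and number of loops L (A-exp: L × count):
  A^6: L=3 ×1
  A^4: L=2 ×6
  A^2: L=1 ×9, L=3 ×6
  A^0: L=2 ×18, L=4 ×2
  A^-2: L=3 ×15
  A^-4: L=4 ×6
  A^-6: L=5 ×1
Each group contributes A^e * Σ count * d^(L-1):
Powers of d = -A^2 - A^-2: d^2 = A^4 + 2 + A^-4; d^3 = -A^6 - 3*A^2 - 3*A^-2 - A^-6; d^4 = A^8 + 4*A^4 + 6 + 4*A^-4 + A^-8.
  A^6 * (d^2) = A^10 + 2*A^6 + A^2
  A^4 * (6*d) = -6*A^6 - 6*A^2
  A^2 * (9 + 6*d^2) = 6*A^6 + 21*A^2 + 6*A^-2
  A^0 * (18*d + 2*d^3) = -2*A^6 - 24*A^2 - 24*A^-2 - 2*A^-6
  A^-2 * (15*d^2) = 15*A^2 + 30*A^-2 + 15*A^-6
  A^-4 * (6*d^3) = -6*A^2 - 18*A^-2 - 18*A^-6 - 6*A^-10
  A^-6 * (d^4) = A^2 + 4*A^-2 + 6*A^-6 + 4*A^-10 + A^-14
Summing the groups: <K> = A^10 + 2*A^2 - 2*A^-2 + A^-6 - 2*A^-10 + A^-14

Answer: A^10 + 2*A^2 - 2*A^-2 + A^-6 - 2*A^-10 + A^-14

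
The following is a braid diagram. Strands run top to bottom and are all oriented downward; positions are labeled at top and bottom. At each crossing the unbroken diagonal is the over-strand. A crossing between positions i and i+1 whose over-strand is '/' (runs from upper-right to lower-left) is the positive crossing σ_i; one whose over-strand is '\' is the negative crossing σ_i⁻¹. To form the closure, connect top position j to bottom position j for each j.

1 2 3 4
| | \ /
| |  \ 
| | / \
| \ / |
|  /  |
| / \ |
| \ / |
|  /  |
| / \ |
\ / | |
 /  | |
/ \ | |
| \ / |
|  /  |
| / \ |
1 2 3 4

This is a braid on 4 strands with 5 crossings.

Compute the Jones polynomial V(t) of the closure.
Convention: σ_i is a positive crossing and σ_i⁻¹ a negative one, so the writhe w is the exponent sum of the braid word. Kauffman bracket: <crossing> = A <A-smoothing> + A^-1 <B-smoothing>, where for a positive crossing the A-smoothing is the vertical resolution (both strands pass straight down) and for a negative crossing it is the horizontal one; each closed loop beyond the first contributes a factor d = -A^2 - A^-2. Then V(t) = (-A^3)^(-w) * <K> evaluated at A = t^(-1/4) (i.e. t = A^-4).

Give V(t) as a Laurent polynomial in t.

-t^4 + t^3 + t

Derivation:
Reading the diagram top to bottom ('/'-over between positions i,i+1 = s_i, '\'-over = s_i^-1): braid word = s3^-1 s2 s2 s1 s2.
Braid: s3^-1 s2 s2 s1 s2 on 4 strands, 5 crossings.
Writhe w = (#positive) - (#negative) = 4 - 1 = 3.
State-sum expansion of <K>. There are 2^5 = 32 states.
Smooth each crossing (0=||, 1=⌣⌢); contribution A^(Σ sign_k(1-2s_k)) * d^(L-1).
  state 00000: A-exp=+3, loops=4, term = A^3 * d^3
  state 00001: A-exp=+1, loops=3, term = A^1 * d^2
  state 00010: A-exp=+1, loops=3, term = A^1 * d^2
  state 00011: A-exp=-1, loops=2, term = A^-1 * d^1
  state 00100: A-exp=+1, loops=3, term = A^1 * d^2
  state 00101: A-exp=-1, loops=4, term = A^-1 * d^3
  state 00110: A-exp=-1, loops=2, term = A^-1 * d^1
  state 00111: A-exp=-3, loops=3, term = A^-3 * d^2
  state 01000: A-exp=+1, loops=3, term = A^1 * d^2
  state 01001: A-exp=-1, loops=4, term = A^-1 * d^3
  state 01010: A-exp=-1, loops=2, term = A^-1 * d^1
  state 01011: A-exp=-3, loops=3, term = A^-3 * d^2
  state 01100: A-exp=-1, loops=4, term = A^-1 * d^3
  state 01101: A-exp=-3, loops=5, term = A^-3 * d^4
  state 01110: A-exp=-3, loops=3, term = A^-3 * d^2
  state 01111: A-exp=-5, loops=4, term = A^-5 * d^3
  state 10000: A-exp=+5, loops=3, term = A^5 * d^2
  state 10001: A-exp=+3, loops=2, term = A^3 * d^1
  state 10010: A-exp=+3, loops=2, term = A^3 * d^1
  state 10011: A-exp=+1, loops=1, term = A^1 * d^0
  state 10100: A-exp=+3, loops=2, term = A^3 * d^1
  state 10101: A-exp=+1, loops=3, term = A^1 * d^2
  state 10110: A-exp=+1, loops=1, term = A^1 * d^0
  state 10111: A-exp=-1, loops=2, term = A^-1 * d^1
  state 11000: A-exp=+3, loops=2, term = A^3 * d^1
  state 11001: A-exp=+1, loops=3, term = A^1 * d^2
  state 11010: A-exp=+1, loops=1, term = A^1 * d^0
  state 11011: A-exp=-1, loops=2, term = A^-1 * d^1
  state 11100: A-exp=+1, loops=3, term = A^1 * d^2
  state 11101: A-exp=-1, loops=4, term = A^-1 * d^3
  state 11110: A-exp=-1, loops=2, term = A^-1 * d^1
  state 11111: A-exp=-3, loops=3, term = A^-3 * d^2
Collect the terms by A-exponent (count of states per loop number):
Powers of d = -A^2 - A^-2: d^2 = A^4 + 2 + A^-4; d^3 = -A^6 - 3*A^2 - 3*A^-2 - A^-6; d^4 = A^8 + 4*A^4 + 6 + 4*A^-4 + A^-8.
  A^5 * (d^2) = A^9 + 2*A^5 + A
  A^3 * (4*d + d^3) = -A^9 - 7*A^5 - 7*A - A^-3
  A^1 * (3 + 7*d^2) = 7*A^5 + 17*A + 7*A^-3
  A^-1 * (6*d + 4*d^3) = -4*A^5 - 18*A - 18*A^-3 - 4*A^-7
  A^-3 * (4*d^2 + d^4) = A^5 + 8*A + 14*A^-3 + 8*A^-7 + A^-11
  A^-5 * (d^3) = -A - 3*A^-3 - 3*A^-7 - A^-11
Summing the groups: <K> = -A^5 - A^-3 + A^-7
Normalise by the writhe: (-A^3)^(-w) = (-A^3)^(-3) = -A^-9, so f(A) = -A^-9 * <K> = A^-4 + A^-12 - A^-16.
Substitute A = t^(-1/4), i.e. A^e → t^(-e/4): V(t) = -t^4 + t^3 + t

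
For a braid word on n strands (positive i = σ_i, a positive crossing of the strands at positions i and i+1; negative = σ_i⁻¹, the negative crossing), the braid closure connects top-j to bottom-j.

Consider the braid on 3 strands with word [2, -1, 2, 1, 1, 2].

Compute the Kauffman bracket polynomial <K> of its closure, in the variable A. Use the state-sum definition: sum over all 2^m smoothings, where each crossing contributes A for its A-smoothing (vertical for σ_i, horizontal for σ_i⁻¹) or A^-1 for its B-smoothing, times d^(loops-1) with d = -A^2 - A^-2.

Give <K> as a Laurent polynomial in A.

A^8 - A^4 + 2 - A^-4 + A^-8 - A^-12

Derivation:
Braid: s2 s1^-1 s2 s1 s1 s2 on 3 strands, 6 crossings.
Writhe w = (#positive) - (#negative) = 5 - 1 = 4.
Computing the Kauffman bracket via state sum. There are 2^6 = 64 states.
Each crossing splits two ways (0=vertical, 1=horizontal). The state's weight is A^(#A-smoothings - #B-smoothings) * d^(loops - 1).
Tabulate the states by total A-exponent and number of loops L (A-exp: L × count):
  A^6: L=2 ×1
  A^4: L=1 ×3, L=3 ×3
  A^2: L=2 ×14, L=4 ×1
  A^0: L=1 ×10, L=3 ×10
  A^-2: L=2 ×13, L=4 ×2
  A^-4: L=3 ×6
  A^-6: L=4 ×1
Each group contributes A^e * Σ count * d^(L-1):
Powers of d = -A^2 - A^-2: d^2 = A^4 + 2 + A^-4; d^3 = -A^6 - 3*A^2 - 3*A^-2 - A^-6.
  A^6 * (d) = -A^8 - A^4
  A^4 * (3 + 3*d^2) = 3*A^8 + 9*A^4 + 3
  A^2 * (14*d + d^3) = -A^8 - 17*A^4 - 17 - A^-4
  A^0 * (10 + 10*d^2) = 10*A^4 + 30 + 10*A^-4
  A^-2 * (13*d + 2*d^3) = -2*A^4 - 19 - 19*A^-4 - 2*A^-8
  A^-4 * (6*d^2) = 6 + 12*A^-4 + 6*A^-8
  A^-6 * (d^3) = -1 - 3*A^-4 - 3*A^-8 - A^-12
Summing the groups: <K> = A^8 - A^4 + 2 - A^-4 + A^-8 - A^-12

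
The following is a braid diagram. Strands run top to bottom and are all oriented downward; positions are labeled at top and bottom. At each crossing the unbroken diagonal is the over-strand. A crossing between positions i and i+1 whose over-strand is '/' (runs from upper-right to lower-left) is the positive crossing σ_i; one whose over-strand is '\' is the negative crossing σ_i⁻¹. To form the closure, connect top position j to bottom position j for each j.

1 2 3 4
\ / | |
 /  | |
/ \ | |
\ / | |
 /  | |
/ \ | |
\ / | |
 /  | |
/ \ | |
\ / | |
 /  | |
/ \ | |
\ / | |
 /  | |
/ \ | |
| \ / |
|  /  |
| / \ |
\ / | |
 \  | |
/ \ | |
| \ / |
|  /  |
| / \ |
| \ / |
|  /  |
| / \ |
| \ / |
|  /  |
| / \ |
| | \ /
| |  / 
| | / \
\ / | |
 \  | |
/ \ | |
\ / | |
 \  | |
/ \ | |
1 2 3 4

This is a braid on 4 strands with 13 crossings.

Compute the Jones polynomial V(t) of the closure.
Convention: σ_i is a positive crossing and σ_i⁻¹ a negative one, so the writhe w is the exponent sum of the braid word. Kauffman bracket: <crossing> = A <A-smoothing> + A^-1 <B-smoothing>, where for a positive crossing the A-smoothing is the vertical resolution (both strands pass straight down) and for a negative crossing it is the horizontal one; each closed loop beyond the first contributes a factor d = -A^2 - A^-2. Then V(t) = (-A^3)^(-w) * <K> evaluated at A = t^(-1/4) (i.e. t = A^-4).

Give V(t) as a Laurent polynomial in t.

Reading the diagram top to bottom ('/'-over between positions i,i+1 = s_i, '\'-over = s_i^-1): braid word = s1 s1 s1 s1 s1 s2 s1^-1 s2 s2 s2 s3 s1^-1 s1^-1.
The presented braid s1 s1 s1 s1 s1 s2 s1^-1 s2 s2 s2 s3 s1^-1 s1^-1 on 4 strands reduces by inverse Markov moves (closure unchanged at each step):
  Deconjugate: the word is γ·β·γ⁻¹ with γ = s1 s1 (prefix) and γ⁻¹ = s1^-1 s1^-1 (suffix); strip both.
  Destabilize: the word has the form β·s3 where s3 occurs only as the final letter (β ∈ B_3); drop it and the last strand → 3 strands.
Reduced to β = s1 s1 s1 s2 s1^-1 s2 s2 s2 on 3 strands, 8 crossings.
Compute on β:
Braid: s1 s1 s1 s2 s1^-1 s2 s2 s2 on 3 strands, 8 crossings.
Writhe w = (#positive) - (#negative) = 7 - 1 = 6.
Computing the Kauffman bracket via state sum. There are 2^8 = 256 states.
For each crossing: s=0 is the vertical smoothing, s=1 horizontal. Crossing k contributes A^(sign_k * (1 - 2*s_k)); loop factor d = -A^2 - A^-2.
Tabulate the states by total A-exponent and number of loops L (A-exp: L × count):
  A^8: L=2 ×1
  A^6: L=1 ×4, L=3 ×4
  A^4: L=2 ×25, L=4 ×3
  A^2: L=1 ×21, L=3 ×34, L=5 ×1
  A^0: L=2 ×48, L=4 ×22
  A^-2: L=3 ×49, L=5 ×7
  A^-4: L=4 ×27, L=6 ×1
  A^-6: L=5 ×8
  A^-8: L=6 ×1
Each group contributes A^e * Σ count * d^(L-1):
Powers of d = -A^2 - A^-2: d^2 = A^4 + 2 + A^-4; d^3 = -A^6 - 3*A^2 - 3*A^-2 - A^-6; d^4 = A^8 + 4*A^4 + 6 + 4*A^-4 + A^-8; d^5 = -A^10 - 5*A^6 - 10*A^2 - 10*A^-2 - 5*A^-6 - A^-10.
  A^8 * (d) = -A^10 - A^6
  A^6 * (4 + 4*d^2) = 4*A^10 + 12*A^6 + 4*A^2
  A^4 * (25*d + 3*d^3) = -3*A^10 - 34*A^6 - 34*A^2 - 3*A^-2
  A^2 * (21 + 34*d^2 + d^4) = A^10 + 38*A^6 + 95*A^2 + 38*A^-2 + A^-6
  A^0 * (48*d + 22*d^3) = -22*A^6 - 114*A^2 - 114*A^-2 - 22*A^-6
  A^-2 * (49*d^2 + 7*d^4) = 7*A^6 + 77*A^2 + 140*A^-2 + 77*A^-6 + 7*A^-10
  A^-4 * (27*d^3 + d^5) = -A^6 - 32*A^2 - 91*A^-2 - 91*A^-6 - 32*A^-10 - A^-14
  A^-6 * (8*d^4) = 8*A^2 + 32*A^-2 + 48*A^-6 + 32*A^-10 + 8*A^-14
  A^-8 * (d^5) = -A^2 - 5*A^-2 - 10*A^-6 - 10*A^-10 - 5*A^-14 - A^-18
Summing the groups: <K> = A^10 - A^6 + 3*A^2 - 3*A^-2 + 3*A^-6 - 3*A^-10 + 2*A^-14 - A^-18
Normalise by the writhe: (-A^3)^(-w) = (-A^3)^(-6) = A^-18, so f(A) = A^-18 * <K> = A^-8 - A^-12 + 3*A^-16 - 3*A^-20 + 3*A^-24 - 3*A^-28 + 2*A^-32 - A^-36.
Substitute A = t^(-1/4), i.e. A^e → t^(-e/4): V(t) = -t^9 + 2*t^8 - 3*t^7 + 3*t^6 - 3*t^5 + 3*t^4 - t^3 + t^2

Answer: -t^9 + 2*t^8 - 3*t^7 + 3*t^6 - 3*t^5 + 3*t^4 - t^3 + t^2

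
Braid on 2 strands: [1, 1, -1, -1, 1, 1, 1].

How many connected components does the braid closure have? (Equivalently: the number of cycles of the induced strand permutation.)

Track the strand permutation on 2 strands, starting from identity.
  step 1: s1 swaps positions 1,2 -> [2 1]
  step 2: s1 swaps positions 1,2 -> [1 2]
  step 3: s1^-1 swaps positions 1,2 -> [2 1]
  step 4: s1^-1 swaps positions 1,2 -> [1 2]
  step 5: s1 swaps positions 1,2 -> [2 1]
  step 6: s1 swaps positions 1,2 -> [1 2]
  step 7: s1 swaps positions 1,2 -> [2 1]
Final permutation (position -> original strand): [2 1]
Closure components = cycle count of this permutation = 1.

Answer: 1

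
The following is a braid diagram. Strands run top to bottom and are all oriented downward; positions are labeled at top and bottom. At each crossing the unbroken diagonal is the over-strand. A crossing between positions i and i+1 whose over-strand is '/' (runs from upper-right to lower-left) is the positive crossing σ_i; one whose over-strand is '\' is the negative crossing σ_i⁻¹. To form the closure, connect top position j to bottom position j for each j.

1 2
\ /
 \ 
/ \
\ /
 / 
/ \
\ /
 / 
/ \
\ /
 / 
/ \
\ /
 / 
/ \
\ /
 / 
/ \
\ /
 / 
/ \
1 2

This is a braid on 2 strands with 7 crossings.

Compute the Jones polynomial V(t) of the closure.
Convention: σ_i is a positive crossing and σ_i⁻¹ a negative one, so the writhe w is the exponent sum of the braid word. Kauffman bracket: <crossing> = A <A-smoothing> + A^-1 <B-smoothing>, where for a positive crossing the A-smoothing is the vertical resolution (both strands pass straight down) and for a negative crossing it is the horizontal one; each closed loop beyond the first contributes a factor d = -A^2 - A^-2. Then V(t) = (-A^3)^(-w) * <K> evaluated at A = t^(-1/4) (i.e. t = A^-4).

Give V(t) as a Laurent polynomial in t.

-t^7 + t^6 - t^5 + t^4 + t^2

Derivation:
Reading the diagram top to bottom ('/'-over between positions i,i+1 = s_i, '\'-over = s_i^-1): braid word = s1^-1 s1 s1 s1 s1 s1 s1.
The presented braid s1^-1 s1 s1 s1 s1 s1 s1 on 2 strands reduces by inverse Markov moves (closure unchanged at each step):
  Deconjugate: the word is γ·β·γ⁻¹ with γ = s1^-1 (prefix) and γ⁻¹ = s1 (suffix); strip both.
Reduced to β = s1 s1 s1 s1 s1 on 2 strands, 5 crossings.
Compute on β:
Braid: s1 s1 s1 s1 s1 on 2 strands, 5 crossings.
Writhe w = (#positive) - (#negative) = 5 - 0 = 5.
Enumerate smoothing states for the bracket polynomial. There are 2^5 = 32 states.
Each crossing splits two ways (0=vertical, 1=horizontal). The state's weight is A^(#A-smoothings - #B-smoothings) * d^(loops - 1).
  state 00000: A-exp=+5, loops=2, term = A^5 * d^1
  state 00001: A-exp=+3, loops=1, term = A^3 * d^0
  state 00010: A-exp=+3, loops=1, term = A^3 * d^0
  state 00011: A-exp=+1, loops=2, term = A^1 * d^1
  state 00100: A-exp=+3, loops=1, term = A^3 * d^0
  state 00101: A-exp=+1, loops=2, term = A^1 * d^1
  state 00110: A-exp=+1, loops=2, term = A^1 * d^1
  state 00111: A-exp=-1, loops=3, term = A^-1 * d^2
  state 01000: A-exp=+3, loops=1, term = A^3 * d^0
  state 01001: A-exp=+1, loops=2, term = A^1 * d^1
  state 01010: A-exp=+1, loops=2, term = A^1 * d^1
  state 01011: A-exp=-1, loops=3, term = A^-1 * d^2
  state 01100: A-exp=+1, loops=2, term = A^1 * d^1
  state 01101: A-exp=-1, loops=3, term = A^-1 * d^2
  state 01110: A-exp=-1, loops=3, term = A^-1 * d^2
  state 01111: A-exp=-3, loops=4, term = A^-3 * d^3
  state 10000: A-exp=+3, loops=1, term = A^3 * d^0
  state 10001: A-exp=+1, loops=2, term = A^1 * d^1
  state 10010: A-exp=+1, loops=2, term = A^1 * d^1
  state 10011: A-exp=-1, loops=3, term = A^-1 * d^2
  state 10100: A-exp=+1, loops=2, term = A^1 * d^1
  state 10101: A-exp=-1, loops=3, term = A^-1 * d^2
  state 10110: A-exp=-1, loops=3, term = A^-1 * d^2
  state 10111: A-exp=-3, loops=4, term = A^-3 * d^3
  state 11000: A-exp=+1, loops=2, term = A^1 * d^1
  state 11001: A-exp=-1, loops=3, term = A^-1 * d^2
  state 11010: A-exp=-1, loops=3, term = A^-1 * d^2
  state 11011: A-exp=-3, loops=4, term = A^-3 * d^3
  state 11100: A-exp=-1, loops=3, term = A^-1 * d^2
  state 11101: A-exp=-3, loops=4, term = A^-3 * d^3
  state 11110: A-exp=-3, loops=4, term = A^-3 * d^3
  state 11111: A-exp=-5, loops=5, term = A^-5 * d^4
Collect the terms by A-exponent (count of states per loop number):
Powers of d = -A^2 - A^-2: d^2 = A^4 + 2 + A^-4; d^3 = -A^6 - 3*A^2 - 3*A^-2 - A^-6; d^4 = A^8 + 4*A^4 + 6 + 4*A^-4 + A^-8.
  A^5 * (d) = -A^7 - A^3
  A^3 * (5) = 5*A^3
  A^1 * (10*d) = -10*A^3 - 10*A^-1
  A^-1 * (10*d^2) = 10*A^3 + 20*A^-1 + 10*A^-5
  A^-3 * (5*d^3) = -5*A^3 - 15*A^-1 - 15*A^-5 - 5*A^-9
  A^-5 * (d^4) = A^3 + 4*A^-1 + 6*A^-5 + 4*A^-9 + A^-13
Summing the groups: <K> = -A^7 - A^-1 + A^-5 - A^-9 + A^-13
Normalise by the writhe: (-A^3)^(-w) = (-A^3)^(-5) = -A^-15, so f(A) = -A^-15 * <K> = A^-8 + A^-16 - A^-20 + A^-24 - A^-28.
Substitute A = t^(-1/4), i.e. A^e → t^(-e/4): V(t) = -t^7 + t^6 - t^5 + t^4 + t^2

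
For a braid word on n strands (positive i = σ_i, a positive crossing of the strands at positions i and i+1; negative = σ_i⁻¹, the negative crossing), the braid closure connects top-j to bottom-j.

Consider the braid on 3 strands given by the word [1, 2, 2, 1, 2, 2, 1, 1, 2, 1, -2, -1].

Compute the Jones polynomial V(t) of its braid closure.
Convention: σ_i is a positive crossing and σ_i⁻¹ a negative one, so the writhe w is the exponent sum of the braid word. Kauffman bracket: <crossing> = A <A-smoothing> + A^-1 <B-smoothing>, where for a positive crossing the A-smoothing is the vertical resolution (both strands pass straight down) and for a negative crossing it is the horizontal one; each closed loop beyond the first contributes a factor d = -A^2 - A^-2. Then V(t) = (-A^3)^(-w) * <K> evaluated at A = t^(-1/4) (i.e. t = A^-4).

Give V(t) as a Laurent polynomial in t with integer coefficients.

The presented braid s1 s2 s2 s1 s2 s2 s1 s1 s2 s1 s2^-1 s1^-1 on 3 strands reduces by inverse Markov moves (closure unchanged at each step):
  Deconjugate: the word is γ·β·γ⁻¹ with γ = s1 s2 (prefix) and γ⁻¹ = s2^-1 s1^-1 (suffix); strip both.
Reduced to β = s2 s1 s2 s2 s1 s1 s2 s1 on 3 strands, 8 crossings.
Compute on β:
Braid: s2 s1 s2 s2 s1 s1 s2 s1 on 3 strands, 8 crossings.
Writhe w = (#positive) - (#negative) = 8 - 0 = 8.
Enumerate smoothing states for the bracket polynomial. There are 2^8 = 256 states.
Smooth each crossing (0=||, 1=⌣⌢); contribution A^(Σ sign_k(1-2s_k)) * d^(L-1).
Tabulate the states by total A-exponent and number of loops L (A-exp: L × count):
  A^8: L=3 ×1
  A^6: L=2 ×8
  A^4: L=1 ×16, L=3 ×12
  A^2: L=2 ×48, L=4 ×8
  A^0: L=1 ×17, L=3 ×51, L=5 ×2
  A^-2: L=2 ×34, L=4 ×22
  A^-4: L=1 ×4, L=3 ×21, L=5 ×3
  A^-6: L=2 ×4, L=4 ×4
  A^-8: L=3 ×1
Each group contributes A^e * Σ count * d^(L-1):
Powers of d = -A^2 - A^-2: d^2 = A^4 + 2 + A^-4; d^3 = -A^6 - 3*A^2 - 3*A^-2 - A^-6; d^4 = A^8 + 4*A^4 + 6 + 4*A^-4 + A^-8.
  A^8 * (d^2) = A^12 + 2*A^8 + A^4
  A^6 * (8*d) = -8*A^8 - 8*A^4
  A^4 * (16 + 12*d^2) = 12*A^8 + 40*A^4 + 12
  A^2 * (48*d + 8*d^3) = -8*A^8 - 72*A^4 - 72 - 8*A^-4
  A^0 * (17 + 51*d^2 + 2*d^4) = 2*A^8 + 59*A^4 + 131 + 59*A^-4 + 2*A^-8
  A^-2 * (34*d + 22*d^3) = -22*A^4 - 100 - 100*A^-4 - 22*A^-8
  A^-4 * (4 + 21*d^2 + 3*d^4) = 3*A^4 + 33 + 64*A^-4 + 33*A^-8 + 3*A^-12
  A^-6 * (4*d + 4*d^3) = -4 - 16*A^-4 - 16*A^-8 - 4*A^-12
  A^-8 * (d^2) = A^-4 + 2*A^-8 + A^-12
Summing the groups: <K> = A^12 + A^4 - A^-8
Normalise by the writhe: (-A^3)^(-w) = (-A^3)^(-8) = A^-24, so f(A) = A^-24 * <K> = A^-12 + A^-20 - A^-32.
Substitute A = t^(-1/4), i.e. A^e → t^(-e/4): V(t) = -t^8 + t^5 + t^3

Answer: -t^8 + t^5 + t^3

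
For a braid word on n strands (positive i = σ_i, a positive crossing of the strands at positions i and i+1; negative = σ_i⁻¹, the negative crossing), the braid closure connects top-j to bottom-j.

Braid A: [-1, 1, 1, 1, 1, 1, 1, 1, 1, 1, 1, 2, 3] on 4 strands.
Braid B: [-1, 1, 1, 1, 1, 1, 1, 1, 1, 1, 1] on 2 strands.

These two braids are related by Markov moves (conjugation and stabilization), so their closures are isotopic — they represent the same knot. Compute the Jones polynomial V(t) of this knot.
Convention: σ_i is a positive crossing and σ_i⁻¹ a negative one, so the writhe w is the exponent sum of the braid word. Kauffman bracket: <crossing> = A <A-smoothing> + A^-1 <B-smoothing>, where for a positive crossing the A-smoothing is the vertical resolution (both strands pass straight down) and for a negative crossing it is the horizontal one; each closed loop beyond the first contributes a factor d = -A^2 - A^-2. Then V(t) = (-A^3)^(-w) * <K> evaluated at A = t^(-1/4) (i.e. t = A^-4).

-t^13 + t^12 - t^11 + t^10 - t^9 + t^8 - t^7 + t^6 + t^4

Derivation:
Markov-equivalent braids have isotopic closures, hence identical knot invariants. Strip the Markov moves from each word to reach a common short braid β, then compute V(t) once on β.
Braid A: s1^-1 s1 s1 s1 s1 s1 s1 s1 s1 s1 s1 s2 s3 on 4 strands reduces by inverse Markov moves (closure unchanged at each step):
  Destabilize: the word has the form β·s3 where s3 occurs only as the final letter (β ∈ B_3); drop it and the last strand → 3 strands.
  Destabilize: the word has the form β·s2 where s2 occurs only as the final letter (β ∈ B_2); drop it and the last strand → 2 strands.
  Deconjugate: the word is γ·β·γ⁻¹ with γ = s1^-1 (prefix) and γ⁻¹ = s1 (suffix); strip both.
Reduced to β = s1 s1 s1 s1 s1 s1 s1 s1 s1 on 2 strands, 9 crossings.
Braid B: s1^-1 s1 s1 s1 s1 s1 s1 s1 s1 s1 s1 on 2 strands reduces by inverse Markov moves (closure unchanged at each step):
  Deconjugate: the word is γ·β·γ⁻¹ with γ = s1^-1 (prefix) and γ⁻¹ = s1 (suffix); strip both.
Reduced to β = s1 s1 s1 s1 s1 s1 s1 s1 s1 on 2 strands, 9 crossings.
Both give the same β = s1 s1 s1 s1 s1 s1 s1 s1 s1 on 2 strands, so one state sum suffices:
Braid: s1 s1 s1 s1 s1 s1 s1 s1 s1 on 2 strands, 9 crossings.
Writhe w = (#positive) - (#negative) = 9 - 0 = 9.
State-sum expansion of <K>. There are 2^9 = 512 states.
Smooth each crossing (0=||, 1=⌣⌢); contribution A^(Σ sign_k(1-2s_k)) * d^(L-1).
Tabulate the states by total A-exponent and number of loops L (A-exp: L × count):
  A^9: L=2 ×1
  A^7: L=1 ×9
  A^5: L=2 ×36
  A^3: L=3 ×84
  A^1: L=4 ×126
  A^-1: L=5 ×126
  A^-3: L=6 ×84
  A^-5: L=7 ×36
  A^-7: L=8 ×9
  A^-9: L=9 ×1
Each group contributes A^e * Σ count * d^(L-1):
Powers of d = -A^2 - A^-2: d^2 = A^4 + 2 + A^-4; d^3 = -A^6 - 3*A^2 - 3*A^-2 - A^-6; d^4 = A^8 + 4*A^4 + 6 + 4*A^-4 + A^-8; d^5 = -A^10 - 5*A^6 - 10*A^2 - 10*A^-2 - 5*A^-6 - A^-10; d^6 = A^12 + 6*A^8 + 15*A^4 + 20 + 15*A^-4 + 6*A^-8 + A^-12; d^7 = -A^14 - 7*A^10 - 21*A^6 - 35*A^2 - 35*A^-2 - 21*A^-6 - 7*A^-10 - A^-14; d^8 = A^16 + 8*A^12 + 28*A^8 + 56*A^4 + 70 + 56*A^-4 + 28*A^-8 + 8*A^-12 + A^-16.
  A^9 * (d) = -A^11 - A^7
  A^7 * (9) = 9*A^7
  A^5 * (36*d) = -36*A^7 - 36*A^3
  A^3 * (84*d^2) = 84*A^7 + 168*A^3 + 84*A^-1
  A^1 * (126*d^3) = -126*A^7 - 378*A^3 - 378*A^-1 - 126*A^-5
  A^-1 * (126*d^4) = 126*A^7 + 504*A^3 + 756*A^-1 + 504*A^-5 + 126*A^-9
  A^-3 * (84*d^5) = -84*A^7 - 420*A^3 - 840*A^-1 - 840*A^-5 - 420*A^-9 - 84*A^-13
  A^-5 * (36*d^6) = 36*A^7 + 216*A^3 + 540*A^-1 + 720*A^-5 + 540*A^-9 + 216*A^-13 + 36*A^-17
  A^-7 * (9*d^7) = -9*A^7 - 63*A^3 - 189*A^-1 - 315*A^-5 - 315*A^-9 - 189*A^-13 - 63*A^-17 - 9*A^-21
  A^-9 * (d^8) = A^7 + 8*A^3 + 28*A^-1 + 56*A^-5 + 70*A^-9 + 56*A^-13 + 28*A^-17 + 8*A^-21 + A^-25
Summing the groups: <K> = -A^11 - A^3 + A^-1 - A^-5 + A^-9 - A^-13 + A^-17 - A^-21 + A^-25
Normalise by the writhe: (-A^3)^(-w) = (-A^3)^(-9) = -A^-27, so f(A) = -A^-27 * <K> = A^-16 + A^-24 - A^-28 + A^-32 - A^-36 + A^-40 - A^-44 + A^-48 - A^-52.
Substitute A = t^(-1/4), i.e. A^e → t^(-e/4): V(t) = -t^13 + t^12 - t^11 + t^10 - t^9 + t^8 - t^7 + t^6 + t^4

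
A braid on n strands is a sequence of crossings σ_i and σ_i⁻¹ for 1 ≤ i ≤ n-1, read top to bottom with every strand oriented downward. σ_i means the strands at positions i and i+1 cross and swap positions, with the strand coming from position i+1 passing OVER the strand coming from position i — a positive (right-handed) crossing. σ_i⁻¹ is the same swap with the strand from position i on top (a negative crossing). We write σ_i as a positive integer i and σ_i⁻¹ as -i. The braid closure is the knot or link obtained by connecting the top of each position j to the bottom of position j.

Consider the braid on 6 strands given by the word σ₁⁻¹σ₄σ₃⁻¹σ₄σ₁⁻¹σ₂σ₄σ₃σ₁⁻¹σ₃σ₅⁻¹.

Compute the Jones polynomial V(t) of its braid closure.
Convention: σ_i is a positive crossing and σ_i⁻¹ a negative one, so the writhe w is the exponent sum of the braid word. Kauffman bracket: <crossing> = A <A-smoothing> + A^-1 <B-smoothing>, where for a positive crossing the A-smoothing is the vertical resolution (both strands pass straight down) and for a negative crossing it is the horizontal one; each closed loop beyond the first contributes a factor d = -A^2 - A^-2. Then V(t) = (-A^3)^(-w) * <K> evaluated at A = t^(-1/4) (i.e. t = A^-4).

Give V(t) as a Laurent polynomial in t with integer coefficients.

-t^5 + t^4 - 2*t^3 + 4*t^2 - 3*t + 4 - 3*t^-1 + 2*t^-2 - t^-3

Derivation:
The presented braid s1^-1 s4 s3^-1 s4 s1^-1 s2 s4 s3 s1^-1 s3 s5^-1 on 6 strands reduces by inverse Markov moves (closure unchanged at each step):
  Destabilize: the word has the form β·s5^-1 where s5^-1 occurs only as the final letter (β ∈ B_5); drop it and the last strand → 5 strands.
Reduced to β = s1^-1 s4 s3^-1 s4 s1^-1 s2 s4 s3 s1^-1 s3 on 5 strands, 10 crossings.
Compute on β:
Braid: s1^-1 s4 s3^-1 s4 s1^-1 s2 s4 s3 s1^-1 s3 on 5 strands, 10 crossings.
Writhe w = (#positive) - (#negative) = 6 - 4 = 2.
State-sum expansion of <K>. There are 2^10 = 1024 states.
Smooth each crossing (0=||, 1=⌣⌢); contribution A^(Σ sign_k(1-2s_k)) * d^(L-1).
Tabulate the states by total A-exponent and number of loops L (A-exp: L × count):
  A^10: L=5 ×1
  A^8: L=4 ×7, L=6 ×3
  A^6: L=3 ×18, L=5 ×26, L=7 ×1
  A^4: L=2 ×21, L=4 ×85, L=6 ×14
  A^2: L=1 ×9, L=3 ×137, L=5 ×62, L=7 ×2
  A^0: L=2 ×105, L=4 ×132, L=6 ×15
  A^-2: L=1 ×30, L=3 ×132, L=5 ×47, L=7 ×1
  A^-4: L=2 ×49, L=4 ×65, L=6 ×6
  A^-6: L=3 ×31, L=5 ×14
  A^-8: L=4 ×9, L=6 ×1
  A^-10: L=5 ×1
Each group contributes A^e * Σ count * d^(L-1):
Powers of d = -A^2 - A^-2: d^2 = A^4 + 2 + A^-4; d^3 = -A^6 - 3*A^2 - 3*A^-2 - A^-6; d^4 = A^8 + 4*A^4 + 6 + 4*A^-4 + A^-8; d^5 = -A^10 - 5*A^6 - 10*A^2 - 10*A^-2 - 5*A^-6 - A^-10; d^6 = A^12 + 6*A^8 + 15*A^4 + 20 + 15*A^-4 + 6*A^-8 + A^-12.
  A^10 * (d^4) = A^18 + 4*A^14 + 6*A^10 + 4*A^6 + A^2
  A^8 * (7*d^3 + 3*d^5) = -3*A^18 - 22*A^14 - 51*A^10 - 51*A^6 - 22*A^2 - 3*A^-2
  A^6 * (18*d^2 + 26*d^4 + d^6) = A^18 + 32*A^14 + 137*A^10 + 212*A^6 + 137*A^2 + 32*A^-2 + A^-6
  A^4 * (21*d + 85*d^3 + 14*d^5) = -14*A^14 - 155*A^10 - 416*A^6 - 416*A^2 - 155*A^-2 - 14*A^-6
  A^2 * (9 + 137*d^2 + 62*d^4 + 2*d^6) = 2*A^14 + 74*A^10 + 415*A^6 + 695*A^2 + 415*A^-2 + 74*A^-6 + 2*A^-10
  A^0 * (105*d + 132*d^3 + 15*d^5) = -15*A^10 - 207*A^6 - 651*A^2 - 651*A^-2 - 207*A^-6 - 15*A^-10
  A^-2 * (30 + 132*d^2 + 47*d^4 + d^6) = A^10 + 53*A^6 + 335*A^2 + 596*A^-2 + 335*A^-6 + 53*A^-10 + A^-14
  A^-4 * (49*d + 65*d^3 + 6*d^5) = -6*A^6 - 95*A^2 - 304*A^-2 - 304*A^-6 - 95*A^-10 - 6*A^-14
  A^-6 * (31*d^2 + 14*d^4) = 14*A^2 + 87*A^-2 + 146*A^-6 + 87*A^-10 + 14*A^-14
  A^-8 * (9*d^3 + d^5) = -A^2 - 14*A^-2 - 37*A^-6 - 37*A^-10 - 14*A^-14 - A^-18
  A^-10 * (d^4) = A^-2 + 4*A^-6 + 6*A^-10 + 4*A^-14 + A^-18
Summing the groups: <K> = -A^18 + 2*A^14 - 3*A^10 + 4*A^6 - 3*A^2 + 4*A^-2 - 2*A^-6 + A^-10 - A^-14
Normalise by the writhe: (-A^3)^(-w) = (-A^3)^(-2) = A^-6, so f(A) = A^-6 * <K> = -A^12 + 2*A^8 - 3*A^4 + 4 - 3*A^-4 + 4*A^-8 - 2*A^-12 + A^-16 - A^-20.
Substitute A = t^(-1/4), i.e. A^e → t^(-e/4): V(t) = -t^5 + t^4 - 2*t^3 + 4*t^2 - 3*t + 4 - 3*t^-1 + 2*t^-2 - t^-3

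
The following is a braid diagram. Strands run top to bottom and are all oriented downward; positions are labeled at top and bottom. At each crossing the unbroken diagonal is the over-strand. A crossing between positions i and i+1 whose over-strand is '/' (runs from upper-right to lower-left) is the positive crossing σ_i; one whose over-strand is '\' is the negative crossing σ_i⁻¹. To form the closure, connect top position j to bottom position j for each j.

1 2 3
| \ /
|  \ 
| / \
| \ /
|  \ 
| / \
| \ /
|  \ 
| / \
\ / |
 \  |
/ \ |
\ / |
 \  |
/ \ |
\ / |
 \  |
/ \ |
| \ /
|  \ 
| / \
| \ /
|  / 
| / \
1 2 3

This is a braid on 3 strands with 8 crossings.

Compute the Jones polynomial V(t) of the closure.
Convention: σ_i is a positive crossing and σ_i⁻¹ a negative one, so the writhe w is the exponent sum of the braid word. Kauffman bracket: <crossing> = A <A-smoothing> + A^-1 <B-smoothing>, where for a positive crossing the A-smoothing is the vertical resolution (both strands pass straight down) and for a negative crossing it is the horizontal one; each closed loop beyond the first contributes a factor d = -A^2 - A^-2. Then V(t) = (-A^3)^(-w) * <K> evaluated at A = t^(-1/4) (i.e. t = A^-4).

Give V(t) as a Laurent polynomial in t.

Reading the diagram top to bottom ('/'-over between positions i,i+1 = s_i, '\'-over = s_i^-1): braid word = s2^-1 s2^-1 s2^-1 s1^-1 s1^-1 s1^-1 s2^-1 s2.
The presented braid s2^-1 s2^-1 s2^-1 s1^-1 s1^-1 s1^-1 s2^-1 s2 on 3 strands reduces by inverse Markov moves (closure unchanged at each step):
  Deconjugate: the word is γ·β·γ⁻¹ with γ = s2^-1 (prefix) and γ⁻¹ = s2 (suffix); strip both.
Reduced to β = s2^-1 s2^-1 s1^-1 s1^-1 s1^-1 s2^-1 on 3 strands, 6 crossings.
Compute on β:
Braid: s2^-1 s2^-1 s1^-1 s1^-1 s1^-1 s2^-1 on 3 strands, 6 crossings.
Writhe w = (#positive) - (#negative) = 0 - 6 = -6.
Computing the Kauffman bracket via state sum. There are 2^6 = 64 states.
Each crossing splits two ways (0=vertical, 1=horizontal). The state's weight is A^(#A-smoothings - #B-smoothings) * d^(loops - 1).
Tabulate the states by total A-exponent and number of loops L (A-exp: L × count):
  A^6: L=5 ×1
  A^4: L=4 ×6
  A^2: L=3 ×15
  A^0: L=2 ×18, L=4 ×2
  A^-2: L=1 ×9, L=3 ×6
  A^-4: L=2 ×6
  A^-6: L=3 ×1
Each group contributes A^e * Σ count * d^(L-1):
Powers of d = -A^2 - A^-2: d^2 = A^4 + 2 + A^-4; d^3 = -A^6 - 3*A^2 - 3*A^-2 - A^-6; d^4 = A^8 + 4*A^4 + 6 + 4*A^-4 + A^-8.
  A^6 * (d^4) = A^14 + 4*A^10 + 6*A^6 + 4*A^2 + A^-2
  A^4 * (6*d^3) = -6*A^10 - 18*A^6 - 18*A^2 - 6*A^-2
  A^2 * (15*d^2) = 15*A^6 + 30*A^2 + 15*A^-2
  A^0 * (18*d + 2*d^3) = -2*A^6 - 24*A^2 - 24*A^-2 - 2*A^-6
  A^-2 * (9 + 6*d^2) = 6*A^2 + 21*A^-2 + 6*A^-6
  A^-4 * (6*d) = -6*A^-2 - 6*A^-6
  A^-6 * (d^2) = A^-2 + 2*A^-6 + A^-10
Summing the groups: <K> = A^14 - 2*A^10 + A^6 - 2*A^2 + 2*A^-2 + A^-10
Normalise by the writhe: (-A^3)^(-w) = (-A^3)^(6) = A^18, so f(A) = A^18 * <K> = A^32 - 2*A^28 + A^24 - 2*A^20 + 2*A^16 + A^8.
Substitute A = t^(-1/4), i.e. A^e → t^(-e/4): V(t) = t^-2 + 2*t^-4 - 2*t^-5 + t^-6 - 2*t^-7 + t^-8

Answer: t^-2 + 2*t^-4 - 2*t^-5 + t^-6 - 2*t^-7 + t^-8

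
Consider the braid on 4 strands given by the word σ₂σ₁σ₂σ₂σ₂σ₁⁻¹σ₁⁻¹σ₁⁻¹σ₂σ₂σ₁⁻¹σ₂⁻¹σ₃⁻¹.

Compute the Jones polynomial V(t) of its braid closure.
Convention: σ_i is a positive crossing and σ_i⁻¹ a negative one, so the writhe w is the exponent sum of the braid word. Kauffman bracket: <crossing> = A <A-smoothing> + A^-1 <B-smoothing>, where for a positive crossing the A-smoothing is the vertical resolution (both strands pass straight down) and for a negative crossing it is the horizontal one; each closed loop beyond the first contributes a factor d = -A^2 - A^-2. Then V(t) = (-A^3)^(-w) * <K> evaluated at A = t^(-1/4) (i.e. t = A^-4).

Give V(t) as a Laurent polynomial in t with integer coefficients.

The presented braid s2 s1 s2 s2 s2 s1^-1 s1^-1 s1^-1 s2 s2 s1^-1 s2^-1 s3^-1 on 4 strands reduces by inverse Markov moves (closure unchanged at each step):
  Destabilize: the word has the form β·s3^-1 where s3^-1 occurs only as the final letter (β ∈ B_3); drop it and the last strand → 3 strands.
  Deconjugate: the word is γ·β·γ⁻¹ with γ = s2 s1 (prefix) and γ⁻¹ = s1^-1 s2^-1 (suffix); strip both.
Reduced to β = s2 s2 s2 s1^-1 s1^-1 s1^-1 s2 s2 on 3 strands, 8 crossings.
Compute on β:
Braid: s2 s2 s2 s1^-1 s1^-1 s1^-1 s2 s2 on 3 strands, 8 crossings.
Writhe w = (#positive) - (#negative) = 5 - 3 = 2.
State-sum expansion of <K>. There are 2^8 = 256 states.
For each crossing: s=0 is the vertical smoothing, s=1 horizontal. Crossing k contributes A^(sign_k * (1 - 2*s_k)); loop factor d = -A^2 - A^-2.
Tabulate the states by total A-exponent and number of loops L (A-exp: L × count):
  A^8: L=4 ×1
  A^6: L=3 ×8
  A^4: L=2 ×18, L=4 ×10
  A^2: L=1 ×15, L=3 ×31, L=5 ×10
  A^0: L=2 ×35, L=4 ×30, L=6 ×5
  A^-2: L=3 ×40, L=5 ×15, L=7 ×1
  A^-4: L=4 ×25, L=6 ×3
  A^-6: L=5 ×8
  A^-8: L=6 ×1
Each group contributes A^e * Σ count * d^(L-1):
Powers of d = -A^2 - A^-2: d^2 = A^4 + 2 + A^-4; d^3 = -A^6 - 3*A^2 - 3*A^-2 - A^-6; d^4 = A^8 + 4*A^4 + 6 + 4*A^-4 + A^-8; d^5 = -A^10 - 5*A^6 - 10*A^2 - 10*A^-2 - 5*A^-6 - A^-10; d^6 = A^12 + 6*A^8 + 15*A^4 + 20 + 15*A^-4 + 6*A^-8 + A^-12.
  A^8 * (d^3) = -A^14 - 3*A^10 - 3*A^6 - A^2
  A^6 * (8*d^2) = 8*A^10 + 16*A^6 + 8*A^2
  A^4 * (18*d + 10*d^3) = -10*A^10 - 48*A^6 - 48*A^2 - 10*A^-2
  A^2 * (15 + 31*d^2 + 10*d^4) = 10*A^10 + 71*A^6 + 137*A^2 + 71*A^-2 + 10*A^-6
  A^0 * (35*d + 30*d^3 + 5*d^5) = -5*A^10 - 55*A^6 - 175*A^2 - 175*A^-2 - 55*A^-6 - 5*A^-10
  A^-2 * (40*d^2 + 15*d^4 + d^6) = A^10 + 21*A^6 + 115*A^2 + 190*A^-2 + 115*A^-6 + 21*A^-10 + A^-14
  A^-4 * (25*d^3 + 3*d^5) = -3*A^6 - 40*A^2 - 105*A^-2 - 105*A^-6 - 40*A^-10 - 3*A^-14
  A^-6 * (8*d^4) = 8*A^2 + 32*A^-2 + 48*A^-6 + 32*A^-10 + 8*A^-14
  A^-8 * (d^5) = -A^2 - 5*A^-2 - 10*A^-6 - 10*A^-10 - 5*A^-14 - A^-18
Summing the groups: <K> = -A^14 + A^10 - A^6 + 3*A^2 - 2*A^-2 + 3*A^-6 - 2*A^-10 + A^-14 - A^-18
Normalise by the writhe: (-A^3)^(-w) = (-A^3)^(-2) = A^-6, so f(A) = A^-6 * <K> = -A^8 + A^4 - 1 + 3*A^-4 - 2*A^-8 + 3*A^-12 - 2*A^-16 + A^-20 - A^-24.
Substitute A = t^(-1/4), i.e. A^e → t^(-e/4): V(t) = -t^6 + t^5 - 2*t^4 + 3*t^3 - 2*t^2 + 3*t - 1 + t^-1 - t^-2

Answer: -t^6 + t^5 - 2*t^4 + 3*t^3 - 2*t^2 + 3*t - 1 + t^-1 - t^-2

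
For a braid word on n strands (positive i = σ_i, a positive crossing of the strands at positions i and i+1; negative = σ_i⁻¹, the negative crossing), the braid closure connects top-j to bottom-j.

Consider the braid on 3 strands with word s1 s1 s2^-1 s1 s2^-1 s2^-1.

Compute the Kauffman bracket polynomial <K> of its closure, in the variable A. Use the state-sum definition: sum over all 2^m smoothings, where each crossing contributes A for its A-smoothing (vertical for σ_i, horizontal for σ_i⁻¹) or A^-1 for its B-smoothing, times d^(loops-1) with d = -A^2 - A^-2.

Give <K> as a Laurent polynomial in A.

-A^12 + 2*A^8 - 2*A^4 + 3 - 2*A^-4 + 2*A^-8 - A^-12

Derivation:
Braid: s1 s1 s2^-1 s1 s2^-1 s2^-1 on 3 strands, 6 crossings.
Writhe w = (#positive) - (#negative) = 3 - 3 = 0.
Enumerate smoothing states for the bracket polynomial. There are 2^6 = 64 states.
Each crossing splits two ways (0=vertical, 1=horizontal). The state's weight is A^(#A-smoothings - #B-smoothings) * d^(loops - 1).
Tabulate the states by total A-exponent and number of loops L (A-exp: L × count):
  A^6: L=4 ×1
  A^4: L=3 ×6
  A^2: L=2 ×14, L=4 ×1
  A^0: L=1 ×13, L=3 ×7
  A^-2: L=2 ×14, L=4 ×1
  A^-4: L=3 ×6
  A^-6: L=4 ×1
Each group contributes A^e * Σ count * d^(L-1):
Powers of d = -A^2 - A^-2: d^2 = A^4 + 2 + A^-4; d^3 = -A^6 - 3*A^2 - 3*A^-2 - A^-6.
  A^6 * (d^3) = -A^12 - 3*A^8 - 3*A^4 - 1
  A^4 * (6*d^2) = 6*A^8 + 12*A^4 + 6
  A^2 * (14*d + d^3) = -A^8 - 17*A^4 - 17 - A^-4
  A^0 * (13 + 7*d^2) = 7*A^4 + 27 + 7*A^-4
  A^-2 * (14*d + d^3) = -A^4 - 17 - 17*A^-4 - A^-8
  A^-4 * (6*d^2) = 6 + 12*A^-4 + 6*A^-8
  A^-6 * (d^3) = -1 - 3*A^-4 - 3*A^-8 - A^-12
Summing the groups: <K> = -A^12 + 2*A^8 - 2*A^4 + 3 - 2*A^-4 + 2*A^-8 - A^-12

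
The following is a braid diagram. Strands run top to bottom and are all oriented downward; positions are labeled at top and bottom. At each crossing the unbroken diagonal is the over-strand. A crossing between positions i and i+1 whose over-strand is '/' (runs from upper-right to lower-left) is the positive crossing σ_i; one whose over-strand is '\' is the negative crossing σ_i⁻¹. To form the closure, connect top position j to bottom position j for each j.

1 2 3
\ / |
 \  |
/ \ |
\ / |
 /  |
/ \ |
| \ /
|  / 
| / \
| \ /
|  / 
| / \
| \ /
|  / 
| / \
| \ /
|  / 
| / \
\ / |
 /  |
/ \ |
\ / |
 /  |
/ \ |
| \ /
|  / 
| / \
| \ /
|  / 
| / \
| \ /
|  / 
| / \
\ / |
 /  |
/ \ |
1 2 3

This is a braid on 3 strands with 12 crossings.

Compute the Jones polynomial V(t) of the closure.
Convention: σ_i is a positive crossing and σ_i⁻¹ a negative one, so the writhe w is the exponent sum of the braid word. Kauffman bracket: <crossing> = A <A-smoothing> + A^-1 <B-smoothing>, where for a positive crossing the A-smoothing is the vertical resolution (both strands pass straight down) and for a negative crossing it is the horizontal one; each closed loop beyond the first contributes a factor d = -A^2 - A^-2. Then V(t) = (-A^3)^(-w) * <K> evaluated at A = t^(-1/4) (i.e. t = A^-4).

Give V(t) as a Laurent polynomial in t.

-t^12 + t^11 - t^10 + t^9 - t^8 + t^6 + t^4

Derivation:
Reading the diagram top to bottom ('/'-over between positions i,i+1 = s_i, '\'-over = s_i^-1): braid word = s1^-1 s1 s2 s2 s2 s2 s1 s1 s2 s2 s2 s1.
The presented braid s1^-1 s1 s2 s2 s2 s2 s1 s1 s2 s2 s2 s1 on 3 strands reduces by inverse Markov moves (closure unchanged at each step):
  Deconjugate: the word is γ·β·γ⁻¹ with γ = s1^-1 (prefix) and γ⁻¹ = s1 (suffix); strip both.
Reduced to β = s1 s2 s2 s2 s2 s1 s1 s2 s2 s2 on 3 strands, 10 crossings.
Compute on β:
Braid: s1 s2 s2 s2 s2 s1 s1 s2 s2 s2 on 3 strands, 10 crossings.
Writhe w = (#positive) - (#negative) = 10 - 0 = 10.
Computing the Kauffman bracket via state sum. There are 2^10 = 1024 states.
Each crossing splits two ways (0=vertical, 1=horizontal). The state's weight is A^(#A-smoothings - #B-smoothings) * d^(loops - 1).
Tabulate the states by total A-exponent and number of loops L (A-exp: L × count):
  A^10: L=3 ×1
  A^8: L=2 ×10
  A^6: L=1 ×21, L=3 ×24
  A^4: L=2 ×84, L=4 ×36
  A^2: L=1 ×24, L=3 ×151, L=5 ×35
  A^0: L=2 ×72, L=4 ×159, L=6 ×21
  A^-2: L=3 ×98, L=5 ×105, L=7 ×7
  A^-4: L=4 ×76, L=6 ×43, L=8 ×1
  A^-6: L=5 ×35, L=7 ×10
  A^-8: L=6 ×9, L=8 ×1
  A^-10: L=7 ×1
Each group contributes A^e * Σ count * d^(L-1):
Powers of d = -A^2 - A^-2: d^2 = A^4 + 2 + A^-4; d^3 = -A^6 - 3*A^2 - 3*A^-2 - A^-6; d^4 = A^8 + 4*A^4 + 6 + 4*A^-4 + A^-8; d^5 = -A^10 - 5*A^6 - 10*A^2 - 10*A^-2 - 5*A^-6 - A^-10; d^6 = A^12 + 6*A^8 + 15*A^4 + 20 + 15*A^-4 + 6*A^-8 + A^-12; d^7 = -A^14 - 7*A^10 - 21*A^6 - 35*A^2 - 35*A^-2 - 21*A^-6 - 7*A^-10 - A^-14.
  A^10 * (d^2) = A^14 + 2*A^10 + A^6
  A^8 * (10*d) = -10*A^10 - 10*A^6
  A^6 * (21 + 24*d^2) = 24*A^10 + 69*A^6 + 24*A^2
  A^4 * (84*d + 36*d^3) = -36*A^10 - 192*A^6 - 192*A^2 - 36*A^-2
  A^2 * (24 + 151*d^2 + 35*d^4) = 35*A^10 + 291*A^6 + 536*A^2 + 291*A^-2 + 35*A^-6
  A^0 * (72*d + 159*d^3 + 21*d^5) = -21*A^10 - 264*A^6 - 759*A^2 - 759*A^-2 - 264*A^-6 - 21*A^-10
  A^-2 * (98*d^2 + 105*d^4 + 7*d^6) = 7*A^10 + 147*A^6 + 623*A^2 + 966*A^-2 + 623*A^-6 + 147*A^-10 + 7*A^-14
  A^-4 * (76*d^3 + 43*d^5 + d^7) = -A^10 - 50*A^6 - 312*A^2 - 693*A^-2 - 693*A^-6 - 312*A^-10 - 50*A^-14 - A^-18
  A^-6 * (35*d^4 + 10*d^6) = 10*A^6 + 95*A^2 + 290*A^-2 + 410*A^-6 + 290*A^-10 + 95*A^-14 + 10*A^-18
  A^-8 * (9*d^5 + d^7) = -A^6 - 16*A^2 - 66*A^-2 - 125*A^-6 - 125*A^-10 - 66*A^-14 - 16*A^-18 - A^-22
  A^-10 * (d^6) = A^2 + 6*A^-2 + 15*A^-6 + 20*A^-10 + 15*A^-14 + 6*A^-18 + A^-22
Summing the groups: <K> = A^14 + A^6 - A^-2 + A^-6 - A^-10 + A^-14 - A^-18
Normalise by the writhe: (-A^3)^(-w) = (-A^3)^(-10) = A^-30, so f(A) = A^-30 * <K> = A^-16 + A^-24 - A^-32 + A^-36 - A^-40 + A^-44 - A^-48.
Substitute A = t^(-1/4), i.e. A^e → t^(-e/4): V(t) = -t^12 + t^11 - t^10 + t^9 - t^8 + t^6 + t^4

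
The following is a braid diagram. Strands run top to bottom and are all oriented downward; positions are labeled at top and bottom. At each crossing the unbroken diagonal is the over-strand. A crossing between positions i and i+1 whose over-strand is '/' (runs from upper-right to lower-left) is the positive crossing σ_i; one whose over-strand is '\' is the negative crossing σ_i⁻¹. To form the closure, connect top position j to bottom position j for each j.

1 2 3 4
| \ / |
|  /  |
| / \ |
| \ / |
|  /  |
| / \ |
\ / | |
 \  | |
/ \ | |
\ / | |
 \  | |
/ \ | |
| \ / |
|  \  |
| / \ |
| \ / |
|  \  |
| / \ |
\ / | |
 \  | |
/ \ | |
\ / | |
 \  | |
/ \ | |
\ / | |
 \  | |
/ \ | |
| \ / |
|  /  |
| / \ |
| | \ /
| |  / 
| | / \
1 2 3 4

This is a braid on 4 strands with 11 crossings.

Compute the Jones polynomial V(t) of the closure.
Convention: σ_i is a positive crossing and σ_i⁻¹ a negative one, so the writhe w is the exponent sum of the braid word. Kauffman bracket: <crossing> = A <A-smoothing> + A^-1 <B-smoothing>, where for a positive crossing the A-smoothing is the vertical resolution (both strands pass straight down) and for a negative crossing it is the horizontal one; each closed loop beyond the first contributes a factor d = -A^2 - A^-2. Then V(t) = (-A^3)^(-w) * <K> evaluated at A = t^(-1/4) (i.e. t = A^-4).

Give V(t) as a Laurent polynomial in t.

-1 + 3*t^-1 - 4*t^-2 + 6*t^-3 - 5*t^-4 + 5*t^-5 - 4*t^-6 + 2*t^-7 - t^-8

Derivation:
Reading the diagram top to bottom ('/'-over between positions i,i+1 = s_i, '\'-over = s_i^-1): braid word = s2 s2 s1^-1 s1^-1 s2^-1 s2^-1 s1^-1 s1^-1 s1^-1 s2 s3.
The presented braid s2 s2 s1^-1 s1^-1 s2^-1 s2^-1 s1^-1 s1^-1 s1^-1 s2 s3 on 4 strands reduces by inverse Markov moves (closure unchanged at each step):
  Destabilize: the word has the form β·s3 where s3 occurs only as the final letter (β ∈ B_3); drop it and the last strand → 3 strands.
Reduced to β = s2 s2 s1^-1 s1^-1 s2^-1 s2^-1 s1^-1 s1^-1 s1^-1 s2 on 3 strands, 10 crossings.
Compute on β:
Braid: s2 s2 s1^-1 s1^-1 s2^-1 s2^-1 s1^-1 s1^-1 s1^-1 s2 on 3 strands, 10 crossings.
Writhe w = (#positive) - (#negative) = 3 - 7 = -4.
Enumerate smoothing states for the bracket polynomial. There are 2^10 = 1024 states.
Smooth each crossing (0=||, 1=⌣⌢); contribution A^(Σ sign_k(1-2s_k)) * d^(L-1).
Tabulate the states by total A-exponent and number of loops L (A-exp: L × count):
  A^10: L=6 ×1
  A^8: L=5 ×10
  A^6: L=4 ×41, L=6 ×4
  A^4: L=3 ×87, L=5 ×32, L=7 ×1
  A^2: L=2 ×97, L=4 ×100, L=6 ×13
  A^0: L=1 ×46, L=3 ×152, L=5 ×52, L=7 ×2
  A^-2: L=2 ×103, L=4 ×96, L=6 ×11
  A^-4: L=1 ×15, L=3 ×79, L=5 ×26
  A^-6: L=2 ×18, L=4 ×26, L=6 ×1
  A^-8: L=3 ×8, L=5 ×2
  A^-10: L=4 ×1
Each group contributes A^e * Σ count * d^(L-1):
Powers of d = -A^2 - A^-2: d^2 = A^4 + 2 + A^-4; d^3 = -A^6 - 3*A^2 - 3*A^-2 - A^-6; d^4 = A^8 + 4*A^4 + 6 + 4*A^-4 + A^-8; d^5 = -A^10 - 5*A^6 - 10*A^2 - 10*A^-2 - 5*A^-6 - A^-10; d^6 = A^12 + 6*A^8 + 15*A^4 + 20 + 15*A^-4 + 6*A^-8 + A^-12.
  A^10 * (d^5) = -A^20 - 5*A^16 - 10*A^12 - 10*A^8 - 5*A^4 - 1
  A^8 * (10*d^4) = 10*A^16 + 40*A^12 + 60*A^8 + 40*A^4 + 10
  A^6 * (41*d^3 + 4*d^5) = -4*A^16 - 61*A^12 - 163*A^8 - 163*A^4 - 61 - 4*A^-4
  A^4 * (87*d^2 + 32*d^4 + d^6) = A^16 + 38*A^12 + 230*A^8 + 386*A^4 + 230 + 38*A^-4 + A^-8
  A^2 * (97*d + 100*d^3 + 13*d^5) = -13*A^12 - 165*A^8 - 527*A^4 - 527 - 165*A^-4 - 13*A^-8
  A^0 * (46 + 152*d^2 + 52*d^4 + 2*d^6) = 2*A^12 + 64*A^8 + 390*A^4 + 702 + 390*A^-4 + 64*A^-8 + 2*A^-12
  A^-2 * (103*d + 96*d^3 + 11*d^5) = -11*A^8 - 151*A^4 - 501 - 501*A^-4 - 151*A^-8 - 11*A^-12
  A^-4 * (15 + 79*d^2 + 26*d^4) = 26*A^4 + 183 + 329*A^-4 + 183*A^-8 + 26*A^-12
  A^-6 * (18*d + 26*d^3 + d^5) = -A^4 - 31 - 106*A^-4 - 106*A^-8 - 31*A^-12 - A^-16
  A^-8 * (8*d^2 + 2*d^4) = 2 + 16*A^-4 + 28*A^-8 + 16*A^-12 + 2*A^-16
  A^-10 * (d^3) = -A^-4 - 3*A^-8 - 3*A^-12 - A^-16
Summing the groups: <K> = -A^20 + 2*A^16 - 4*A^12 + 5*A^8 - 5*A^4 + 6 - 4*A^-4 + 3*A^-8 - A^-12
Normalise by the writhe: (-A^3)^(-w) = (-A^3)^(4) = A^12, so f(A) = A^12 * <K> = -A^32 + 2*A^28 - 4*A^24 + 5*A^20 - 5*A^16 + 6*A^12 - 4*A^8 + 3*A^4 - 1.
Substitute A = t^(-1/4), i.e. A^e → t^(-e/4): V(t) = -1 + 3*t^-1 - 4*t^-2 + 6*t^-3 - 5*t^-4 + 5*t^-5 - 4*t^-6 + 2*t^-7 - t^-8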